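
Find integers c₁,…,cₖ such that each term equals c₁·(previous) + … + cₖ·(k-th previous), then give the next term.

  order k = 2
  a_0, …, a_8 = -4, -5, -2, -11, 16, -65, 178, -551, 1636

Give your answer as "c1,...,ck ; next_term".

  a_2 = -2·-5 + 3·-4 = -2
  a_3 = -2·-2 + 3·-5 = -11
  a_4 = -2·-11 + 3·-2 = 16
  a_5 = -2·16 + 3·-11 = -65
  a_6 = -2·-65 + 3·16 = 178
  a_7 = -2·178 + 3·-65 = -551
  a_8 = -2·-551 + 3·178 = 1636
  a_9 = -2·1636 + 3·-551 = -4925

-2,3 ; -4925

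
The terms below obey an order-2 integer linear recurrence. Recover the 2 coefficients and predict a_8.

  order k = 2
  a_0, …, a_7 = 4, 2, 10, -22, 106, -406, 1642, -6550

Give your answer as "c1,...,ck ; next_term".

  a_2 = -3·2 + 4·4 = 10
  a_3 = -3·10 + 4·2 = -22
  a_4 = -3·-22 + 4·10 = 106
  a_5 = -3·106 + 4·-22 = -406
  a_6 = -3·-406 + 4·106 = 1642
  a_7 = -3·1642 + 4·-406 = -6550
  a_8 = -3·-6550 + 4·1642 = 26218

-3,4 ; 26218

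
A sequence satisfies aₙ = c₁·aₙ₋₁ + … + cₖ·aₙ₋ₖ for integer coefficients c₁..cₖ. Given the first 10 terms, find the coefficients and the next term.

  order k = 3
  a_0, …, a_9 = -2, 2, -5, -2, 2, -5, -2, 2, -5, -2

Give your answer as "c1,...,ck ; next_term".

0,0,1 ; 2

  a_3 = 0·-5 + 0·2 + 1·-2 = -2
  a_4 = 0·-2 + 0·-5 + 1·2 = 2
  a_5 = 0·2 + 0·-2 + 1·-5 = -5
  a_6 = 0·-5 + 0·2 + 1·-2 = -2
  a_7 = 0·-2 + 0·-5 + 1·2 = 2
  a_8 = 0·2 + 0·-2 + 1·-5 = -5
  a_9 = 0·-5 + 0·2 + 1·-2 = -2
  a_10 = 0·-2 + 0·-5 + 1·2 = 2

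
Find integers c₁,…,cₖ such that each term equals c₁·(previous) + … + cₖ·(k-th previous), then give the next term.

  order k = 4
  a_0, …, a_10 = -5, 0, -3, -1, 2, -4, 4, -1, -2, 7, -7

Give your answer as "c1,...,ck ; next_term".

0,1,1,-1 ; 6

  a_4 = 0·-1 + 1·-3 + 1·0 + -1·-5 = 2
  a_5 = 0·2 + 1·-1 + 1·-3 + -1·0 = -4
  a_6 = 0·-4 + 1·2 + 1·-1 + -1·-3 = 4
  a_7 = 0·4 + 1·-4 + 1·2 + -1·-1 = -1
  a_8 = 0·-1 + 1·4 + 1·-4 + -1·2 = -2
  a_9 = 0·-2 + 1·-1 + 1·4 + -1·-4 = 7
  a_10 = 0·7 + 1·-2 + 1·-1 + -1·4 = -7
  a_11 = 0·-7 + 1·7 + 1·-2 + -1·-1 = 6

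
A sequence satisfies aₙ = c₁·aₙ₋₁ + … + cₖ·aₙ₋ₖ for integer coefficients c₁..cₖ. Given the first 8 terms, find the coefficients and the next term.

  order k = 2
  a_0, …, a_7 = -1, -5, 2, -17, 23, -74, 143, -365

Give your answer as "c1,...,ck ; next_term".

  a_2 = -1·-5 + 3·-1 = 2
  a_3 = -1·2 + 3·-5 = -17
  a_4 = -1·-17 + 3·2 = 23
  a_5 = -1·23 + 3·-17 = -74
  a_6 = -1·-74 + 3·23 = 143
  a_7 = -1·143 + 3·-74 = -365
  a_8 = -1·-365 + 3·143 = 794

-1,3 ; 794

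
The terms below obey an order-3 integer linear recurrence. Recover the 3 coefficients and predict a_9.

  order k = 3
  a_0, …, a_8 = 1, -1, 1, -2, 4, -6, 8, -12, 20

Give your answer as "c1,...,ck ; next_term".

  a_3 = -2·1 + -2·-1 + -2·1 = -2
  a_4 = -2·-2 + -2·1 + -2·-1 = 4
  a_5 = -2·4 + -2·-2 + -2·1 = -6
  a_6 = -2·-6 + -2·4 + -2·-2 = 8
  a_7 = -2·8 + -2·-6 + -2·4 = -12
  a_8 = -2·-12 + -2·8 + -2·-6 = 20
  a_9 = -2·20 + -2·-12 + -2·8 = -32

-2,-2,-2 ; -32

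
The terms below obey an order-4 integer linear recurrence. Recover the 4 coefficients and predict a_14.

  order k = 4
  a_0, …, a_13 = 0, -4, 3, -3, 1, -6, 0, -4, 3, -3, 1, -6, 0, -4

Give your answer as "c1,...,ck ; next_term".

  a_4 = 1·-3 + 0·3 + -1·-4 + 1·0 = 1
  a_5 = 1·1 + 0·-3 + -1·3 + 1·-4 = -6
  a_6 = 1·-6 + 0·1 + -1·-3 + 1·3 = 0
  a_7 = 1·0 + 0·-6 + -1·1 + 1·-3 = -4
  a_8 = 1·-4 + 0·0 + -1·-6 + 1·1 = 3
  a_9 = 1·3 + 0·-4 + -1·0 + 1·-6 = -3
  a_10 = 1·-3 + 0·3 + -1·-4 + 1·0 = 1
  a_11 = 1·1 + 0·-3 + -1·3 + 1·-4 = -6
  a_12 = 1·-6 + 0·1 + -1·-3 + 1·3 = 0
  a_13 = 1·0 + 0·-6 + -1·1 + 1·-3 = -4
  a_14 = 1·-4 + 0·0 + -1·-6 + 1·1 = 3

1,0,-1,1 ; 3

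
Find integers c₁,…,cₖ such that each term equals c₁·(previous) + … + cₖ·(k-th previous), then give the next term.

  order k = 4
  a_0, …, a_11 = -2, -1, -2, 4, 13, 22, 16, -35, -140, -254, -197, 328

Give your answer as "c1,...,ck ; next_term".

  a_4 = 1·4 + 0·-2 + -3·-1 + -3·-2 = 13
  a_5 = 1·13 + 0·4 + -3·-2 + -3·-1 = 22
  a_6 = 1·22 + 0·13 + -3·4 + -3·-2 = 16
  a_7 = 1·16 + 0·22 + -3·13 + -3·4 = -35
  a_8 = 1·-35 + 0·16 + -3·22 + -3·13 = -140
  a_9 = 1·-140 + 0·-35 + -3·16 + -3·22 = -254
  a_10 = 1·-254 + 0·-140 + -3·-35 + -3·16 = -197
  a_11 = 1·-197 + 0·-254 + -3·-140 + -3·-35 = 328
  a_12 = 1·328 + 0·-197 + -3·-254 + -3·-140 = 1510

1,0,-3,-3 ; 1510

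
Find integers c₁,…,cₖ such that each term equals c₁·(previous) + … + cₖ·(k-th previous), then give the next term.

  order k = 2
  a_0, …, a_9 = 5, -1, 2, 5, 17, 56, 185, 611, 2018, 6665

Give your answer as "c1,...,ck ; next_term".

3,1 ; 22013

  a_2 = 3·-1 + 1·5 = 2
  a_3 = 3·2 + 1·-1 = 5
  a_4 = 3·5 + 1·2 = 17
  a_5 = 3·17 + 1·5 = 56
  a_6 = 3·56 + 1·17 = 185
  a_7 = 3·185 + 1·56 = 611
  a_8 = 3·611 + 1·185 = 2018
  a_9 = 3·2018 + 1·611 = 6665
  a_10 = 3·6665 + 1·2018 = 22013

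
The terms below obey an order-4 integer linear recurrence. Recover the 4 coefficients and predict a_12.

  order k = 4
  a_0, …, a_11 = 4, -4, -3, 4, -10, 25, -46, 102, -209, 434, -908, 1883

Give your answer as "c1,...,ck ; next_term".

  a_4 = -1·4 + 2·-3 + -1·-4 + -1·4 = -10
  a_5 = -1·-10 + 2·4 + -1·-3 + -1·-4 = 25
  a_6 = -1·25 + 2·-10 + -1·4 + -1·-3 = -46
  a_7 = -1·-46 + 2·25 + -1·-10 + -1·4 = 102
  a_8 = -1·102 + 2·-46 + -1·25 + -1·-10 = -209
  a_9 = -1·-209 + 2·102 + -1·-46 + -1·25 = 434
  a_10 = -1·434 + 2·-209 + -1·102 + -1·-46 = -908
  a_11 = -1·-908 + 2·434 + -1·-209 + -1·102 = 1883
  a_12 = -1·1883 + 2·-908 + -1·434 + -1·-209 = -3924

-1,2,-1,-1 ; -3924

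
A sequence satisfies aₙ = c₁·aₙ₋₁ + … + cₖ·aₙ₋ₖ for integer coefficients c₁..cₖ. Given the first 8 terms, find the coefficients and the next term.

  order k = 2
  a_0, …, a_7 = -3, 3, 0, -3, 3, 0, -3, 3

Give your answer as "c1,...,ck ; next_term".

-1,-1 ; 0

  a_2 = -1·3 + -1·-3 = 0
  a_3 = -1·0 + -1·3 = -3
  a_4 = -1·-3 + -1·0 = 3
  a_5 = -1·3 + -1·-3 = 0
  a_6 = -1·0 + -1·3 = -3
  a_7 = -1·-3 + -1·0 = 3
  a_8 = -1·3 + -1·-3 = 0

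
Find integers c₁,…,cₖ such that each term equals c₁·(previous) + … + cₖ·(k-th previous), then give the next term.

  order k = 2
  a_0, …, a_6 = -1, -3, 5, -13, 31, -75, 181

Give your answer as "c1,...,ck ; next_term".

  a_2 = -2·-3 + 1·-1 = 5
  a_3 = -2·5 + 1·-3 = -13
  a_4 = -2·-13 + 1·5 = 31
  a_5 = -2·31 + 1·-13 = -75
  a_6 = -2·-75 + 1·31 = 181
  a_7 = -2·181 + 1·-75 = -437

-2,1 ; -437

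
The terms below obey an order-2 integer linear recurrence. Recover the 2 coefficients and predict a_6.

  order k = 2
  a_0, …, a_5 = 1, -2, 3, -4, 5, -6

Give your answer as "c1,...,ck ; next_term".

-2,-1 ; 7

  a_2 = -2·-2 + -1·1 = 3
  a_3 = -2·3 + -1·-2 = -4
  a_4 = -2·-4 + -1·3 = 5
  a_5 = -2·5 + -1·-4 = -6
  a_6 = -2·-6 + -1·5 = 7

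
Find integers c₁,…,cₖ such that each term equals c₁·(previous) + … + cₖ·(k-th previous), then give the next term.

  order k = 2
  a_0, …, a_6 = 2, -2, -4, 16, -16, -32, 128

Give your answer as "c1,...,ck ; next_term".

  a_2 = -2·-2 + -4·2 = -4
  a_3 = -2·-4 + -4·-2 = 16
  a_4 = -2·16 + -4·-4 = -16
  a_5 = -2·-16 + -4·16 = -32
  a_6 = -2·-32 + -4·-16 = 128
  a_7 = -2·128 + -4·-32 = -128

-2,-4 ; -128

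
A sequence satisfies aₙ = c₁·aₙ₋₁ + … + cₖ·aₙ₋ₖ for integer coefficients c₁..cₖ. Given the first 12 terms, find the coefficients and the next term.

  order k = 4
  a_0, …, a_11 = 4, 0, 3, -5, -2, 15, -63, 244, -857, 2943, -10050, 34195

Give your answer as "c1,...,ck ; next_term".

-4,-2,-1,-4 ; -116195

  a_4 = -4·-5 + -2·3 + -1·0 + -4·4 = -2
  a_5 = -4·-2 + -2·-5 + -1·3 + -4·0 = 15
  a_6 = -4·15 + -2·-2 + -1·-5 + -4·3 = -63
  a_7 = -4·-63 + -2·15 + -1·-2 + -4·-5 = 244
  a_8 = -4·244 + -2·-63 + -1·15 + -4·-2 = -857
  a_9 = -4·-857 + -2·244 + -1·-63 + -4·15 = 2943
  a_10 = -4·2943 + -2·-857 + -1·244 + -4·-63 = -10050
  a_11 = -4·-10050 + -2·2943 + -1·-857 + -4·244 = 34195
  a_12 = -4·34195 + -2·-10050 + -1·2943 + -4·-857 = -116195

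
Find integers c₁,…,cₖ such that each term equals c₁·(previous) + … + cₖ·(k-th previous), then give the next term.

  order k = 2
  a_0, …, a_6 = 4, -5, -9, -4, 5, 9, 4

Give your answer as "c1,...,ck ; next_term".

1,-1 ; -5

  a_2 = 1·-5 + -1·4 = -9
  a_3 = 1·-9 + -1·-5 = -4
  a_4 = 1·-4 + -1·-9 = 5
  a_5 = 1·5 + -1·-4 = 9
  a_6 = 1·9 + -1·5 = 4
  a_7 = 1·4 + -1·9 = -5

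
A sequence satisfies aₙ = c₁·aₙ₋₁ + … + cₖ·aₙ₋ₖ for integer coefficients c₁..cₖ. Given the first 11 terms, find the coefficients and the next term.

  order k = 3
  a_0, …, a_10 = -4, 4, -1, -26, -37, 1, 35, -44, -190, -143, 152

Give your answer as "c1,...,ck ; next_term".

2,-3,3 ; 163

  a_3 = 2·-1 + -3·4 + 3·-4 = -26
  a_4 = 2·-26 + -3·-1 + 3·4 = -37
  a_5 = 2·-37 + -3·-26 + 3·-1 = 1
  a_6 = 2·1 + -3·-37 + 3·-26 = 35
  a_7 = 2·35 + -3·1 + 3·-37 = -44
  a_8 = 2·-44 + -3·35 + 3·1 = -190
  a_9 = 2·-190 + -3·-44 + 3·35 = -143
  a_10 = 2·-143 + -3·-190 + 3·-44 = 152
  a_11 = 2·152 + -3·-143 + 3·-190 = 163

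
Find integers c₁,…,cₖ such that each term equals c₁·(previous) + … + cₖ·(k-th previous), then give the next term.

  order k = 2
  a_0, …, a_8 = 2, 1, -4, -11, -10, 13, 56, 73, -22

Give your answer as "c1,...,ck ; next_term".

  a_2 = 2·1 + -3·2 = -4
  a_3 = 2·-4 + -3·1 = -11
  a_4 = 2·-11 + -3·-4 = -10
  a_5 = 2·-10 + -3·-11 = 13
  a_6 = 2·13 + -3·-10 = 56
  a_7 = 2·56 + -3·13 = 73
  a_8 = 2·73 + -3·56 = -22
  a_9 = 2·-22 + -3·73 = -263

2,-3 ; -263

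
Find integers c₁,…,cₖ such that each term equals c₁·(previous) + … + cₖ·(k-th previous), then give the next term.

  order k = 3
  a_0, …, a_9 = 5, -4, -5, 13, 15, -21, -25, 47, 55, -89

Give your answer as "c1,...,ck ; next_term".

  a_3 = 1·-5 + -2·-4 + 2·5 = 13
  a_4 = 1·13 + -2·-5 + 2·-4 = 15
  a_5 = 1·15 + -2·13 + 2·-5 = -21
  a_6 = 1·-21 + -2·15 + 2·13 = -25
  a_7 = 1·-25 + -2·-21 + 2·15 = 47
  a_8 = 1·47 + -2·-25 + 2·-21 = 55
  a_9 = 1·55 + -2·47 + 2·-25 = -89
  a_10 = 1·-89 + -2·55 + 2·47 = -105

1,-2,2 ; -105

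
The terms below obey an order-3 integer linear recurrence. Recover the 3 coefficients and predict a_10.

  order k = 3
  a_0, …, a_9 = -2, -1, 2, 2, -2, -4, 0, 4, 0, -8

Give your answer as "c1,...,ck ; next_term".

  a_3 = 2·2 + -2·-1 + 2·-2 = 2
  a_4 = 2·2 + -2·2 + 2·-1 = -2
  a_5 = 2·-2 + -2·2 + 2·2 = -4
  a_6 = 2·-4 + -2·-2 + 2·2 = 0
  a_7 = 2·0 + -2·-4 + 2·-2 = 4
  a_8 = 2·4 + -2·0 + 2·-4 = 0
  a_9 = 2·0 + -2·4 + 2·0 = -8
  a_10 = 2·-8 + -2·0 + 2·4 = -8

2,-2,2 ; -8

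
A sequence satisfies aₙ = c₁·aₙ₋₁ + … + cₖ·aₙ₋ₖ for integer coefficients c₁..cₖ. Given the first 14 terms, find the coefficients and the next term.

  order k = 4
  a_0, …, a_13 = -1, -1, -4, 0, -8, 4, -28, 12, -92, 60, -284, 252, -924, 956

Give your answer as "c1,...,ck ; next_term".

  a_4 = 1·0 + 2·-4 + -4·-1 + 4·-1 = -8
  a_5 = 1·-8 + 2·0 + -4·-4 + 4·-1 = 4
  a_6 = 1·4 + 2·-8 + -4·0 + 4·-4 = -28
  a_7 = 1·-28 + 2·4 + -4·-8 + 4·0 = 12
  a_8 = 1·12 + 2·-28 + -4·4 + 4·-8 = -92
  a_9 = 1·-92 + 2·12 + -4·-28 + 4·4 = 60
  a_10 = 1·60 + 2·-92 + -4·12 + 4·-28 = -284
  a_11 = 1·-284 + 2·60 + -4·-92 + 4·12 = 252
  a_12 = 1·252 + 2·-284 + -4·60 + 4·-92 = -924
  a_13 = 1·-924 + 2·252 + -4·-284 + 4·60 = 956
  a_14 = 1·956 + 2·-924 + -4·252 + 4·-284 = -3036

1,2,-4,4 ; -3036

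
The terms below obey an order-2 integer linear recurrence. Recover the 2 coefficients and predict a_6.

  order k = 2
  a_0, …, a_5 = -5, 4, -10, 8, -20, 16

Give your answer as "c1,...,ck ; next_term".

0,2 ; -40

  a_2 = 0·4 + 2·-5 = -10
  a_3 = 0·-10 + 2·4 = 8
  a_4 = 0·8 + 2·-10 = -20
  a_5 = 0·-20 + 2·8 = 16
  a_6 = 0·16 + 2·-20 = -40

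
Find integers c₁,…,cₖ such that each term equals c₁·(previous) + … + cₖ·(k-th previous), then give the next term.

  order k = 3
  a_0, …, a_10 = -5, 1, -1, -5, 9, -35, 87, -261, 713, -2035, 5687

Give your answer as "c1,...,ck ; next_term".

-2,3,2 ; -16053

  a_3 = -2·-1 + 3·1 + 2·-5 = -5
  a_4 = -2·-5 + 3·-1 + 2·1 = 9
  a_5 = -2·9 + 3·-5 + 2·-1 = -35
  a_6 = -2·-35 + 3·9 + 2·-5 = 87
  a_7 = -2·87 + 3·-35 + 2·9 = -261
  a_8 = -2·-261 + 3·87 + 2·-35 = 713
  a_9 = -2·713 + 3·-261 + 2·87 = -2035
  a_10 = -2·-2035 + 3·713 + 2·-261 = 5687
  a_11 = -2·5687 + 3·-2035 + 2·713 = -16053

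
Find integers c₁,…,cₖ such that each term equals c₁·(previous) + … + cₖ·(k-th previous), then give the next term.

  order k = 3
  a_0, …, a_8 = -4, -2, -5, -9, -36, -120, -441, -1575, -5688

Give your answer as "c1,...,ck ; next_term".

  a_3 = 3·-5 + 3·-2 + -3·-4 = -9
  a_4 = 3·-9 + 3·-5 + -3·-2 = -36
  a_5 = 3·-36 + 3·-9 + -3·-5 = -120
  a_6 = 3·-120 + 3·-36 + -3·-9 = -441
  a_7 = 3·-441 + 3·-120 + -3·-36 = -1575
  a_8 = 3·-1575 + 3·-441 + -3·-120 = -5688
  a_9 = 3·-5688 + 3·-1575 + -3·-441 = -20466

3,3,-3 ; -20466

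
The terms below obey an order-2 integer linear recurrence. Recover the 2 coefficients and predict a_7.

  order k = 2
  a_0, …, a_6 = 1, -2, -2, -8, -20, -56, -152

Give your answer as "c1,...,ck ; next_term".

2,2 ; -416

  a_2 = 2·-2 + 2·1 = -2
  a_3 = 2·-2 + 2·-2 = -8
  a_4 = 2·-8 + 2·-2 = -20
  a_5 = 2·-20 + 2·-8 = -56
  a_6 = 2·-56 + 2·-20 = -152
  a_7 = 2·-152 + 2·-56 = -416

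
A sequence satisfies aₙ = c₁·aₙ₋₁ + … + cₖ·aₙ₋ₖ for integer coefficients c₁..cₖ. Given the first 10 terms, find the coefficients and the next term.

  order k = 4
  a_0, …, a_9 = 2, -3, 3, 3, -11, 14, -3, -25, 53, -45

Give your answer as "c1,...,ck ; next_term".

  a_4 = -1·3 + -1·3 + 1·-3 + -1·2 = -11
  a_5 = -1·-11 + -1·3 + 1·3 + -1·-3 = 14
  a_6 = -1·14 + -1·-11 + 1·3 + -1·3 = -3
  a_7 = -1·-3 + -1·14 + 1·-11 + -1·3 = -25
  a_8 = -1·-25 + -1·-3 + 1·14 + -1·-11 = 53
  a_9 = -1·53 + -1·-25 + 1·-3 + -1·14 = -45
  a_10 = -1·-45 + -1·53 + 1·-25 + -1·-3 = -30

-1,-1,1,-1 ; -30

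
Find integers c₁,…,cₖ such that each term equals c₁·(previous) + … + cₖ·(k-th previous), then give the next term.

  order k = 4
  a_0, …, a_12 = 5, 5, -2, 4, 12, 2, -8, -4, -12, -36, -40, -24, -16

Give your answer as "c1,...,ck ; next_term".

2,-2,2,-2 ; 8

  a_4 = 2·4 + -2·-2 + 2·5 + -2·5 = 12
  a_5 = 2·12 + -2·4 + 2·-2 + -2·5 = 2
  a_6 = 2·2 + -2·12 + 2·4 + -2·-2 = -8
  a_7 = 2·-8 + -2·2 + 2·12 + -2·4 = -4
  a_8 = 2·-4 + -2·-8 + 2·2 + -2·12 = -12
  a_9 = 2·-12 + -2·-4 + 2·-8 + -2·2 = -36
  a_10 = 2·-36 + -2·-12 + 2·-4 + -2·-8 = -40
  a_11 = 2·-40 + -2·-36 + 2·-12 + -2·-4 = -24
  a_12 = 2·-24 + -2·-40 + 2·-36 + -2·-12 = -16
  a_13 = 2·-16 + -2·-24 + 2·-40 + -2·-36 = 8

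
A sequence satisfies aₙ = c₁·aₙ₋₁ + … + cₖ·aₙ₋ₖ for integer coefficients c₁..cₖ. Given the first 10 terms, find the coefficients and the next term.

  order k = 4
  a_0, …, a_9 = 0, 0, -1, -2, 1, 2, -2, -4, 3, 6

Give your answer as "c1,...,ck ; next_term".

  a_4 = 0·-2 + -1·-1 + 0·0 + 1·0 = 1
  a_5 = 0·1 + -1·-2 + 0·-1 + 1·0 = 2
  a_6 = 0·2 + -1·1 + 0·-2 + 1·-1 = -2
  a_7 = 0·-2 + -1·2 + 0·1 + 1·-2 = -4
  a_8 = 0·-4 + -1·-2 + 0·2 + 1·1 = 3
  a_9 = 0·3 + -1·-4 + 0·-2 + 1·2 = 6
  a_10 = 0·6 + -1·3 + 0·-4 + 1·-2 = -5

0,-1,0,1 ; -5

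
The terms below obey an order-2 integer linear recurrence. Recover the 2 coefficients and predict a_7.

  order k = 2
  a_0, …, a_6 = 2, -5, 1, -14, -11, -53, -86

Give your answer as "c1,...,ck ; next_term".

  a_2 = 1·-5 + 3·2 = 1
  a_3 = 1·1 + 3·-5 = -14
  a_4 = 1·-14 + 3·1 = -11
  a_5 = 1·-11 + 3·-14 = -53
  a_6 = 1·-53 + 3·-11 = -86
  a_7 = 1·-86 + 3·-53 = -245

1,3 ; -245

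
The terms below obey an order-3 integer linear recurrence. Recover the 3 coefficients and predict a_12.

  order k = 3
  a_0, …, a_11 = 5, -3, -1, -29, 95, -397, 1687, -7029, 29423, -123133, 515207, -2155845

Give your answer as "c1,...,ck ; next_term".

  a_3 = -3·-1 + 4·-3 + -4·5 = -29
  a_4 = -3·-29 + 4·-1 + -4·-3 = 95
  a_5 = -3·95 + 4·-29 + -4·-1 = -397
  a_6 = -3·-397 + 4·95 + -4·-29 = 1687
  a_7 = -3·1687 + 4·-397 + -4·95 = -7029
  a_8 = -3·-7029 + 4·1687 + -4·-397 = 29423
  a_9 = -3·29423 + 4·-7029 + -4·1687 = -123133
  a_10 = -3·-123133 + 4·29423 + -4·-7029 = 515207
  a_11 = -3·515207 + 4·-123133 + -4·29423 = -2155845
  a_12 = -3·-2155845 + 4·515207 + -4·-123133 = 9020895

-3,4,-4 ; 9020895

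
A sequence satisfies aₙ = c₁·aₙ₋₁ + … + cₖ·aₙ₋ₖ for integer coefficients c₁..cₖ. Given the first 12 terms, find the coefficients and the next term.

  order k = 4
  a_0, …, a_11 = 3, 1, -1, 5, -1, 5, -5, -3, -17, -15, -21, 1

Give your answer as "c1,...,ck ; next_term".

1,1,-2,-1 ; 27

  a_4 = 1·5 + 1·-1 + -2·1 + -1·3 = -1
  a_5 = 1·-1 + 1·5 + -2·-1 + -1·1 = 5
  a_6 = 1·5 + 1·-1 + -2·5 + -1·-1 = -5
  a_7 = 1·-5 + 1·5 + -2·-1 + -1·5 = -3
  a_8 = 1·-3 + 1·-5 + -2·5 + -1·-1 = -17
  a_9 = 1·-17 + 1·-3 + -2·-5 + -1·5 = -15
  a_10 = 1·-15 + 1·-17 + -2·-3 + -1·-5 = -21
  a_11 = 1·-21 + 1·-15 + -2·-17 + -1·-3 = 1
  a_12 = 1·1 + 1·-21 + -2·-15 + -1·-17 = 27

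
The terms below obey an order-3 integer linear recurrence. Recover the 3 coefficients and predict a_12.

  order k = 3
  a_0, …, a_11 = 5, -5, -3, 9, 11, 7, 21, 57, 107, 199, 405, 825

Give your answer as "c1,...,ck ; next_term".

  a_3 = 2·-3 + -1·-5 + 2·5 = 9
  a_4 = 2·9 + -1·-3 + 2·-5 = 11
  a_5 = 2·11 + -1·9 + 2·-3 = 7
  a_6 = 2·7 + -1·11 + 2·9 = 21
  a_7 = 2·21 + -1·7 + 2·11 = 57
  a_8 = 2·57 + -1·21 + 2·7 = 107
  a_9 = 2·107 + -1·57 + 2·21 = 199
  a_10 = 2·199 + -1·107 + 2·57 = 405
  a_11 = 2·405 + -1·199 + 2·107 = 825
  a_12 = 2·825 + -1·405 + 2·199 = 1643

2,-1,2 ; 1643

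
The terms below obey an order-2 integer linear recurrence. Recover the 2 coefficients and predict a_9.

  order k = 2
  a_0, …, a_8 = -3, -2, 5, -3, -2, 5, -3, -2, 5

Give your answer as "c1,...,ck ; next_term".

  a_2 = -1·-2 + -1·-3 = 5
  a_3 = -1·5 + -1·-2 = -3
  a_4 = -1·-3 + -1·5 = -2
  a_5 = -1·-2 + -1·-3 = 5
  a_6 = -1·5 + -1·-2 = -3
  a_7 = -1·-3 + -1·5 = -2
  a_8 = -1·-2 + -1·-3 = 5
  a_9 = -1·5 + -1·-2 = -3

-1,-1 ; -3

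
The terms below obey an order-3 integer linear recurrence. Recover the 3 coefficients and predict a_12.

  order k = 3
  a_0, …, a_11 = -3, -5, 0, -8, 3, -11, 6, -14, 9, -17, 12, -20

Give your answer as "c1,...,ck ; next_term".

-1,1,1 ; 15

  a_3 = -1·0 + 1·-5 + 1·-3 = -8
  a_4 = -1·-8 + 1·0 + 1·-5 = 3
  a_5 = -1·3 + 1·-8 + 1·0 = -11
  a_6 = -1·-11 + 1·3 + 1·-8 = 6
  a_7 = -1·6 + 1·-11 + 1·3 = -14
  a_8 = -1·-14 + 1·6 + 1·-11 = 9
  a_9 = -1·9 + 1·-14 + 1·6 = -17
  a_10 = -1·-17 + 1·9 + 1·-14 = 12
  a_11 = -1·12 + 1·-17 + 1·9 = -20
  a_12 = -1·-20 + 1·12 + 1·-17 = 15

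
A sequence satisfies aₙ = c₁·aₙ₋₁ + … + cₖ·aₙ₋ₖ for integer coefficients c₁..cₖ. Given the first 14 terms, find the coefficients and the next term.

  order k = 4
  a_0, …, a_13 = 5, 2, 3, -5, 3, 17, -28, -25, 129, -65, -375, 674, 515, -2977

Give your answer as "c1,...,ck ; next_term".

  a_4 = -1·-5 + -3·3 + 1·2 + 1·5 = 3
  a_5 = -1·3 + -3·-5 + 1·3 + 1·2 = 17
  a_6 = -1·17 + -3·3 + 1·-5 + 1·3 = -28
  a_7 = -1·-28 + -3·17 + 1·3 + 1·-5 = -25
  a_8 = -1·-25 + -3·-28 + 1·17 + 1·3 = 129
  a_9 = -1·129 + -3·-25 + 1·-28 + 1·17 = -65
  a_10 = -1·-65 + -3·129 + 1·-25 + 1·-28 = -375
  a_11 = -1·-375 + -3·-65 + 1·129 + 1·-25 = 674
  a_12 = -1·674 + -3·-375 + 1·-65 + 1·129 = 515
  a_13 = -1·515 + -3·674 + 1·-375 + 1·-65 = -2977
  a_14 = -1·-2977 + -3·515 + 1·674 + 1·-375 = 1731

-1,-3,1,1 ; 1731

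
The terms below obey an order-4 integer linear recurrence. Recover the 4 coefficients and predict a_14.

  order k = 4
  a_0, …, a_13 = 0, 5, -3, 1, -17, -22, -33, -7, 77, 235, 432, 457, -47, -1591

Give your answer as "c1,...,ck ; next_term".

1,1,-3,-3 ; -4305

  a_4 = 1·1 + 1·-3 + -3·5 + -3·0 = -17
  a_5 = 1·-17 + 1·1 + -3·-3 + -3·5 = -22
  a_6 = 1·-22 + 1·-17 + -3·1 + -3·-3 = -33
  a_7 = 1·-33 + 1·-22 + -3·-17 + -3·1 = -7
  a_8 = 1·-7 + 1·-33 + -3·-22 + -3·-17 = 77
  a_9 = 1·77 + 1·-7 + -3·-33 + -3·-22 = 235
  a_10 = 1·235 + 1·77 + -3·-7 + -3·-33 = 432
  a_11 = 1·432 + 1·235 + -3·77 + -3·-7 = 457
  a_12 = 1·457 + 1·432 + -3·235 + -3·77 = -47
  a_13 = 1·-47 + 1·457 + -3·432 + -3·235 = -1591
  a_14 = 1·-1591 + 1·-47 + -3·457 + -3·432 = -4305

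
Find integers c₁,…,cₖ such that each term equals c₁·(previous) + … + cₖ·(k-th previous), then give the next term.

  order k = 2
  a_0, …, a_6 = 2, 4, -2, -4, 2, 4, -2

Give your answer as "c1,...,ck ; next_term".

  a_2 = 0·4 + -1·2 = -2
  a_3 = 0·-2 + -1·4 = -4
  a_4 = 0·-4 + -1·-2 = 2
  a_5 = 0·2 + -1·-4 = 4
  a_6 = 0·4 + -1·2 = -2
  a_7 = 0·-2 + -1·4 = -4

0,-1 ; -4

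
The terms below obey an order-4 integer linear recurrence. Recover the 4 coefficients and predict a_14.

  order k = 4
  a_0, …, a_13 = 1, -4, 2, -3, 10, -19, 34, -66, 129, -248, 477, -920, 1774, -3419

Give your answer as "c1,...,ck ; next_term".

-1,1,-1,1 ; 6590

  a_4 = -1·-3 + 1·2 + -1·-4 + 1·1 = 10
  a_5 = -1·10 + 1·-3 + -1·2 + 1·-4 = -19
  a_6 = -1·-19 + 1·10 + -1·-3 + 1·2 = 34
  a_7 = -1·34 + 1·-19 + -1·10 + 1·-3 = -66
  a_8 = -1·-66 + 1·34 + -1·-19 + 1·10 = 129
  a_9 = -1·129 + 1·-66 + -1·34 + 1·-19 = -248
  a_10 = -1·-248 + 1·129 + -1·-66 + 1·34 = 477
  a_11 = -1·477 + 1·-248 + -1·129 + 1·-66 = -920
  a_12 = -1·-920 + 1·477 + -1·-248 + 1·129 = 1774
  a_13 = -1·1774 + 1·-920 + -1·477 + 1·-248 = -3419
  a_14 = -1·-3419 + 1·1774 + -1·-920 + 1·477 = 6590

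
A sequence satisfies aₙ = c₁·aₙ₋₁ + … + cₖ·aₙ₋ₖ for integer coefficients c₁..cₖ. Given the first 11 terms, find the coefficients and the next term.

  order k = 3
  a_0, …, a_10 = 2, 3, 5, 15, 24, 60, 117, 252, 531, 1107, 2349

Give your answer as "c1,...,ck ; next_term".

  a_3 = 0·5 + 3·3 + 3·2 = 15
  a_4 = 0·15 + 3·5 + 3·3 = 24
  a_5 = 0·24 + 3·15 + 3·5 = 60
  a_6 = 0·60 + 3·24 + 3·15 = 117
  a_7 = 0·117 + 3·60 + 3·24 = 252
  a_8 = 0·252 + 3·117 + 3·60 = 531
  a_9 = 0·531 + 3·252 + 3·117 = 1107
  a_10 = 0·1107 + 3·531 + 3·252 = 2349
  a_11 = 0·2349 + 3·1107 + 3·531 = 4914

0,3,3 ; 4914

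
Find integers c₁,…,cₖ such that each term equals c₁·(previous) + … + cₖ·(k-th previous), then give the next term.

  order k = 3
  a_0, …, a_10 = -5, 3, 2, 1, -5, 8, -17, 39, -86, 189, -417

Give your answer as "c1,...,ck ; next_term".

-2,0,-1 ; 920

  a_3 = -2·2 + 0·3 + -1·-5 = 1
  a_4 = -2·1 + 0·2 + -1·3 = -5
  a_5 = -2·-5 + 0·1 + -1·2 = 8
  a_6 = -2·8 + 0·-5 + -1·1 = -17
  a_7 = -2·-17 + 0·8 + -1·-5 = 39
  a_8 = -2·39 + 0·-17 + -1·8 = -86
  a_9 = -2·-86 + 0·39 + -1·-17 = 189
  a_10 = -2·189 + 0·-86 + -1·39 = -417
  a_11 = -2·-417 + 0·189 + -1·-86 = 920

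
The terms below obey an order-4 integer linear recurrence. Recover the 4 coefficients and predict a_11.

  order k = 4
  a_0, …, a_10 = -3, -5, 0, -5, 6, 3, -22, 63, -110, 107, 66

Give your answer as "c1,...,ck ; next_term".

  a_4 = -2·-5 + -1·0 + 2·-5 + -2·-3 = 6
  a_5 = -2·6 + -1·-5 + 2·0 + -2·-5 = 3
  a_6 = -2·3 + -1·6 + 2·-5 + -2·0 = -22
  a_7 = -2·-22 + -1·3 + 2·6 + -2·-5 = 63
  a_8 = -2·63 + -1·-22 + 2·3 + -2·6 = -110
  a_9 = -2·-110 + -1·63 + 2·-22 + -2·3 = 107
  a_10 = -2·107 + -1·-110 + 2·63 + -2·-22 = 66
  a_11 = -2·66 + -1·107 + 2·-110 + -2·63 = -585

-2,-1,2,-2 ; -585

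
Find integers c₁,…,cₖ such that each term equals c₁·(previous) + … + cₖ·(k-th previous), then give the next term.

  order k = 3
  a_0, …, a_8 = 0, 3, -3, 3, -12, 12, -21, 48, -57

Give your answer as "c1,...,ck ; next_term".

0,1,-3 ; 111

  a_3 = 0·-3 + 1·3 + -3·0 = 3
  a_4 = 0·3 + 1·-3 + -3·3 = -12
  a_5 = 0·-12 + 1·3 + -3·-3 = 12
  a_6 = 0·12 + 1·-12 + -3·3 = -21
  a_7 = 0·-21 + 1·12 + -3·-12 = 48
  a_8 = 0·48 + 1·-21 + -3·12 = -57
  a_9 = 0·-57 + 1·48 + -3·-21 = 111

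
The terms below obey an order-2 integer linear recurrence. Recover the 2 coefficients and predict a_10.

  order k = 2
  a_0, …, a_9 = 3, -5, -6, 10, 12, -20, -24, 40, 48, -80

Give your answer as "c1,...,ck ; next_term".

0,-2 ; -96

  a_2 = 0·-5 + -2·3 = -6
  a_3 = 0·-6 + -2·-5 = 10
  a_4 = 0·10 + -2·-6 = 12
  a_5 = 0·12 + -2·10 = -20
  a_6 = 0·-20 + -2·12 = -24
  a_7 = 0·-24 + -2·-20 = 40
  a_8 = 0·40 + -2·-24 = 48
  a_9 = 0·48 + -2·40 = -80
  a_10 = 0·-80 + -2·48 = -96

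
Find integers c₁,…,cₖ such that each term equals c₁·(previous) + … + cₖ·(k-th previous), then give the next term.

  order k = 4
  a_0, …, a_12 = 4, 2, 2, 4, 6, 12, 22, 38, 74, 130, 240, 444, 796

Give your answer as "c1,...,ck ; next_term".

0,2,3,-1 ; 1478

  a_4 = 0·4 + 2·2 + 3·2 + -1·4 = 6
  a_5 = 0·6 + 2·4 + 3·2 + -1·2 = 12
  a_6 = 0·12 + 2·6 + 3·4 + -1·2 = 22
  a_7 = 0·22 + 2·12 + 3·6 + -1·4 = 38
  a_8 = 0·38 + 2·22 + 3·12 + -1·6 = 74
  a_9 = 0·74 + 2·38 + 3·22 + -1·12 = 130
  a_10 = 0·130 + 2·74 + 3·38 + -1·22 = 240
  a_11 = 0·240 + 2·130 + 3·74 + -1·38 = 444
  a_12 = 0·444 + 2·240 + 3·130 + -1·74 = 796
  a_13 = 0·796 + 2·444 + 3·240 + -1·130 = 1478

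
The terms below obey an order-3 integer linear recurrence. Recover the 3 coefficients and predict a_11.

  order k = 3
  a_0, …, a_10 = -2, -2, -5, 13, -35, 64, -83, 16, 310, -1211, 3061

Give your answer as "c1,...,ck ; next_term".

-3,-2,3 ; -5831

  a_3 = -3·-5 + -2·-2 + 3·-2 = 13
  a_4 = -3·13 + -2·-5 + 3·-2 = -35
  a_5 = -3·-35 + -2·13 + 3·-5 = 64
  a_6 = -3·64 + -2·-35 + 3·13 = -83
  a_7 = -3·-83 + -2·64 + 3·-35 = 16
  a_8 = -3·16 + -2·-83 + 3·64 = 310
  a_9 = -3·310 + -2·16 + 3·-83 = -1211
  a_10 = -3·-1211 + -2·310 + 3·16 = 3061
  a_11 = -3·3061 + -2·-1211 + 3·310 = -5831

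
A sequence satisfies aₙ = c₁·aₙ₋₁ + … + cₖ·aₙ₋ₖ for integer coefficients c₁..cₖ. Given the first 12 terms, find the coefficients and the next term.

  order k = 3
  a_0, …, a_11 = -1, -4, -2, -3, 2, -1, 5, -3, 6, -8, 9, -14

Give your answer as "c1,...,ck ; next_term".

  a_3 = 0·-2 + 1·-4 + -1·-1 = -3
  a_4 = 0·-3 + 1·-2 + -1·-4 = 2
  a_5 = 0·2 + 1·-3 + -1·-2 = -1
  a_6 = 0·-1 + 1·2 + -1·-3 = 5
  a_7 = 0·5 + 1·-1 + -1·2 = -3
  a_8 = 0·-3 + 1·5 + -1·-1 = 6
  a_9 = 0·6 + 1·-3 + -1·5 = -8
  a_10 = 0·-8 + 1·6 + -1·-3 = 9
  a_11 = 0·9 + 1·-8 + -1·6 = -14
  a_12 = 0·-14 + 1·9 + -1·-8 = 17

0,1,-1 ; 17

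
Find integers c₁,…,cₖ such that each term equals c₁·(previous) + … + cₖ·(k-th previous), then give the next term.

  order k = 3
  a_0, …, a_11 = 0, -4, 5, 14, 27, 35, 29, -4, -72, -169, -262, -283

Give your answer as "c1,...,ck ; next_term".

2,-1,-1 ; -135

  a_3 = 2·5 + -1·-4 + -1·0 = 14
  a_4 = 2·14 + -1·5 + -1·-4 = 27
  a_5 = 2·27 + -1·14 + -1·5 = 35
  a_6 = 2·35 + -1·27 + -1·14 = 29
  a_7 = 2·29 + -1·35 + -1·27 = -4
  a_8 = 2·-4 + -1·29 + -1·35 = -72
  a_9 = 2·-72 + -1·-4 + -1·29 = -169
  a_10 = 2·-169 + -1·-72 + -1·-4 = -262
  a_11 = 2·-262 + -1·-169 + -1·-72 = -283
  a_12 = 2·-283 + -1·-262 + -1·-169 = -135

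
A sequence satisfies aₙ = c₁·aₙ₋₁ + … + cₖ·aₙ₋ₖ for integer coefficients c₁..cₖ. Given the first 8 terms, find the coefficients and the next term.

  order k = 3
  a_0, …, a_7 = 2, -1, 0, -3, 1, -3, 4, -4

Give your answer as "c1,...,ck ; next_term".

  a_3 = 0·0 + 1·-1 + -1·2 = -3
  a_4 = 0·-3 + 1·0 + -1·-1 = 1
  a_5 = 0·1 + 1·-3 + -1·0 = -3
  a_6 = 0·-3 + 1·1 + -1·-3 = 4
  a_7 = 0·4 + 1·-3 + -1·1 = -4
  a_8 = 0·-4 + 1·4 + -1·-3 = 7

0,1,-1 ; 7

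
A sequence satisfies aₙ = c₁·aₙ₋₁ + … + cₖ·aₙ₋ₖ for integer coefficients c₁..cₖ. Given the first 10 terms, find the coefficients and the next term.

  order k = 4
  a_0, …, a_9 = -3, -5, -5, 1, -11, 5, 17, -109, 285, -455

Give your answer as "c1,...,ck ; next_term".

-3,-3,4,1 ; 91

  a_4 = -3·1 + -3·-5 + 4·-5 + 1·-3 = -11
  a_5 = -3·-11 + -3·1 + 4·-5 + 1·-5 = 5
  a_6 = -3·5 + -3·-11 + 4·1 + 1·-5 = 17
  a_7 = -3·17 + -3·5 + 4·-11 + 1·1 = -109
  a_8 = -3·-109 + -3·17 + 4·5 + 1·-11 = 285
  a_9 = -3·285 + -3·-109 + 4·17 + 1·5 = -455
  a_10 = -3·-455 + -3·285 + 4·-109 + 1·17 = 91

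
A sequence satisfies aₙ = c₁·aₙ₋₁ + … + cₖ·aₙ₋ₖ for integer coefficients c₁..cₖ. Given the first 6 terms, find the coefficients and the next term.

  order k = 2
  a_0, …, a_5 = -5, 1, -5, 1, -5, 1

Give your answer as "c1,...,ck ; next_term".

0,1 ; -5

  a_2 = 0·1 + 1·-5 = -5
  a_3 = 0·-5 + 1·1 = 1
  a_4 = 0·1 + 1·-5 = -5
  a_5 = 0·-5 + 1·1 = 1
  a_6 = 0·1 + 1·-5 = -5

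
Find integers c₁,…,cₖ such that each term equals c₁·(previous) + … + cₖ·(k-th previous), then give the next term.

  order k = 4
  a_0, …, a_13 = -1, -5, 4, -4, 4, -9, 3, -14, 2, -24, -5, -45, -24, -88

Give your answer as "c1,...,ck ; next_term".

1,1,-1,1 ; -72

  a_4 = 1·-4 + 1·4 + -1·-5 + 1·-1 = 4
  a_5 = 1·4 + 1·-4 + -1·4 + 1·-5 = -9
  a_6 = 1·-9 + 1·4 + -1·-4 + 1·4 = 3
  a_7 = 1·3 + 1·-9 + -1·4 + 1·-4 = -14
  a_8 = 1·-14 + 1·3 + -1·-9 + 1·4 = 2
  a_9 = 1·2 + 1·-14 + -1·3 + 1·-9 = -24
  a_10 = 1·-24 + 1·2 + -1·-14 + 1·3 = -5
  a_11 = 1·-5 + 1·-24 + -1·2 + 1·-14 = -45
  a_12 = 1·-45 + 1·-5 + -1·-24 + 1·2 = -24
  a_13 = 1·-24 + 1·-45 + -1·-5 + 1·-24 = -88
  a_14 = 1·-88 + 1·-24 + -1·-45 + 1·-5 = -72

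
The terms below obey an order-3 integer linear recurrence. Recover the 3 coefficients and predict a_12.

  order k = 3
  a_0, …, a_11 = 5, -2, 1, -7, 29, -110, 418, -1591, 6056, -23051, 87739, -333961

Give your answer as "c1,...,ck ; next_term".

  a_3 = -4·1 + -1·-2 + -1·5 = -7
  a_4 = -4·-7 + -1·1 + -1·-2 = 29
  a_5 = -4·29 + -1·-7 + -1·1 = -110
  a_6 = -4·-110 + -1·29 + -1·-7 = 418
  a_7 = -4·418 + -1·-110 + -1·29 = -1591
  a_8 = -4·-1591 + -1·418 + -1·-110 = 6056
  a_9 = -4·6056 + -1·-1591 + -1·418 = -23051
  a_10 = -4·-23051 + -1·6056 + -1·-1591 = 87739
  a_11 = -4·87739 + -1·-23051 + -1·6056 = -333961
  a_12 = -4·-333961 + -1·87739 + -1·-23051 = 1271156

-4,-1,-1 ; 1271156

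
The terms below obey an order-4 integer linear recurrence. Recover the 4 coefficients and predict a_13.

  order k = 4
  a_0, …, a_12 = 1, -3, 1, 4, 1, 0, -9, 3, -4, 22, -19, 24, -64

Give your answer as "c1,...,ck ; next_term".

-1,0,-2,-1 ; 80

  a_4 = -1·4 + 0·1 + -2·-3 + -1·1 = 1
  a_5 = -1·1 + 0·4 + -2·1 + -1·-3 = 0
  a_6 = -1·0 + 0·1 + -2·4 + -1·1 = -9
  a_7 = -1·-9 + 0·0 + -2·1 + -1·4 = 3
  a_8 = -1·3 + 0·-9 + -2·0 + -1·1 = -4
  a_9 = -1·-4 + 0·3 + -2·-9 + -1·0 = 22
  a_10 = -1·22 + 0·-4 + -2·3 + -1·-9 = -19
  a_11 = -1·-19 + 0·22 + -2·-4 + -1·3 = 24
  a_12 = -1·24 + 0·-19 + -2·22 + -1·-4 = -64
  a_13 = -1·-64 + 0·24 + -2·-19 + -1·22 = 80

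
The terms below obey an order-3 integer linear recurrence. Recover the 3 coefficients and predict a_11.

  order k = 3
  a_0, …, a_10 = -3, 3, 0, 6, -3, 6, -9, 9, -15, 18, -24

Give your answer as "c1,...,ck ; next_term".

  a_3 = 0·0 + 1·3 + -1·-3 = 6
  a_4 = 0·6 + 1·0 + -1·3 = -3
  a_5 = 0·-3 + 1·6 + -1·0 = 6
  a_6 = 0·6 + 1·-3 + -1·6 = -9
  a_7 = 0·-9 + 1·6 + -1·-3 = 9
  a_8 = 0·9 + 1·-9 + -1·6 = -15
  a_9 = 0·-15 + 1·9 + -1·-9 = 18
  a_10 = 0·18 + 1·-15 + -1·9 = -24
  a_11 = 0·-24 + 1·18 + -1·-15 = 33

0,1,-1 ; 33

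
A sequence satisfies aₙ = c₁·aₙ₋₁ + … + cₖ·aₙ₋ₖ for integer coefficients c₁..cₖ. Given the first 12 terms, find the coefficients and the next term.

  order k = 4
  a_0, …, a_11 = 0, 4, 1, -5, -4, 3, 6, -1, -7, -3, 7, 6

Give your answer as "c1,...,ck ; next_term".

  a_4 = 0·-5 + 0·1 + -1·4 + 1·0 = -4
  a_5 = 0·-4 + 0·-5 + -1·1 + 1·4 = 3
  a_6 = 0·3 + 0·-4 + -1·-5 + 1·1 = 6
  a_7 = 0·6 + 0·3 + -1·-4 + 1·-5 = -1
  a_8 = 0·-1 + 0·6 + -1·3 + 1·-4 = -7
  a_9 = 0·-7 + 0·-1 + -1·6 + 1·3 = -3
  a_10 = 0·-3 + 0·-7 + -1·-1 + 1·6 = 7
  a_11 = 0·7 + 0·-3 + -1·-7 + 1·-1 = 6
  a_12 = 0·6 + 0·7 + -1·-3 + 1·-7 = -4

0,0,-1,1 ; -4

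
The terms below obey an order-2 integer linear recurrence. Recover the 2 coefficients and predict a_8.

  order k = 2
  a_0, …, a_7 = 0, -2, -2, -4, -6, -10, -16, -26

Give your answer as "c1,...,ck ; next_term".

1,1 ; -42

  a_2 = 1·-2 + 1·0 = -2
  a_3 = 1·-2 + 1·-2 = -4
  a_4 = 1·-4 + 1·-2 = -6
  a_5 = 1·-6 + 1·-4 = -10
  a_6 = 1·-10 + 1·-6 = -16
  a_7 = 1·-16 + 1·-10 = -26
  a_8 = 1·-26 + 1·-16 = -42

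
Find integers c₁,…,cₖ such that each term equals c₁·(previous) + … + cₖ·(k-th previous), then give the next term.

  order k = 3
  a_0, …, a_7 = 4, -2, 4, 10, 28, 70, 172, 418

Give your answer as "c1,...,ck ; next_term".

3,-1,-1 ; 1012

  a_3 = 3·4 + -1·-2 + -1·4 = 10
  a_4 = 3·10 + -1·4 + -1·-2 = 28
  a_5 = 3·28 + -1·10 + -1·4 = 70
  a_6 = 3·70 + -1·28 + -1·10 = 172
  a_7 = 3·172 + -1·70 + -1·28 = 418
  a_8 = 3·418 + -1·172 + -1·70 = 1012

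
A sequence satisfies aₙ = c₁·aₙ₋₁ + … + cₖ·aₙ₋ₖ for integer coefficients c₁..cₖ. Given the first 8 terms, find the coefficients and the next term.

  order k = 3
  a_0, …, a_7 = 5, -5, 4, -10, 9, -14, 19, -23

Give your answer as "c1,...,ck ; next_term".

  a_3 = 0·4 + 1·-5 + -1·5 = -10
  a_4 = 0·-10 + 1·4 + -1·-5 = 9
  a_5 = 0·9 + 1·-10 + -1·4 = -14
  a_6 = 0·-14 + 1·9 + -1·-10 = 19
  a_7 = 0·19 + 1·-14 + -1·9 = -23
  a_8 = 0·-23 + 1·19 + -1·-14 = 33

0,1,-1 ; 33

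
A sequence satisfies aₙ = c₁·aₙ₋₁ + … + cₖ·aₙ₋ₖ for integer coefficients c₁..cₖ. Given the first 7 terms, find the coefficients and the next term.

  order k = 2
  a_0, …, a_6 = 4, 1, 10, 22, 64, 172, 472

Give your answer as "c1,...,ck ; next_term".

  a_2 = 2·1 + 2·4 = 10
  a_3 = 2·10 + 2·1 = 22
  a_4 = 2·22 + 2·10 = 64
  a_5 = 2·64 + 2·22 = 172
  a_6 = 2·172 + 2·64 = 472
  a_7 = 2·472 + 2·172 = 1288

2,2 ; 1288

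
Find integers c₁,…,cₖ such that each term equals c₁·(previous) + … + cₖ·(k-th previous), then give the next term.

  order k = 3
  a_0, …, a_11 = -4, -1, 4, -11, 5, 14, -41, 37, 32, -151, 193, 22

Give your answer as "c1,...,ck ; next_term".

  a_3 = -1·4 + -1·-1 + 2·-4 = -11
  a_4 = -1·-11 + -1·4 + 2·-1 = 5
  a_5 = -1·5 + -1·-11 + 2·4 = 14
  a_6 = -1·14 + -1·5 + 2·-11 = -41
  a_7 = -1·-41 + -1·14 + 2·5 = 37
  a_8 = -1·37 + -1·-41 + 2·14 = 32
  a_9 = -1·32 + -1·37 + 2·-41 = -151
  a_10 = -1·-151 + -1·32 + 2·37 = 193
  a_11 = -1·193 + -1·-151 + 2·32 = 22
  a_12 = -1·22 + -1·193 + 2·-151 = -517

-1,-1,2 ; -517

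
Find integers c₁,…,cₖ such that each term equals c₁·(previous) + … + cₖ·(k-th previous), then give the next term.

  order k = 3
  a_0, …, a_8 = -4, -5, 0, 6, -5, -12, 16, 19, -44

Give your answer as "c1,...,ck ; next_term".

  a_3 = 0·0 + -2·-5 + 1·-4 = 6
  a_4 = 0·6 + -2·0 + 1·-5 = -5
  a_5 = 0·-5 + -2·6 + 1·0 = -12
  a_6 = 0·-12 + -2·-5 + 1·6 = 16
  a_7 = 0·16 + -2·-12 + 1·-5 = 19
  a_8 = 0·19 + -2·16 + 1·-12 = -44
  a_9 = 0·-44 + -2·19 + 1·16 = -22

0,-2,1 ; -22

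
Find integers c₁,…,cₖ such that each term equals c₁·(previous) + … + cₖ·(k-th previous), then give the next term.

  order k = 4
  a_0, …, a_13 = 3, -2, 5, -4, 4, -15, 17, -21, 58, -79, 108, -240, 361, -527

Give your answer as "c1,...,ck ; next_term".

-1,0,-3,-2 ; 1031

  a_4 = -1·-4 + 0·5 + -3·-2 + -2·3 = 4
  a_5 = -1·4 + 0·-4 + -3·5 + -2·-2 = -15
  a_6 = -1·-15 + 0·4 + -3·-4 + -2·5 = 17
  a_7 = -1·17 + 0·-15 + -3·4 + -2·-4 = -21
  a_8 = -1·-21 + 0·17 + -3·-15 + -2·4 = 58
  a_9 = -1·58 + 0·-21 + -3·17 + -2·-15 = -79
  a_10 = -1·-79 + 0·58 + -3·-21 + -2·17 = 108
  a_11 = -1·108 + 0·-79 + -3·58 + -2·-21 = -240
  a_12 = -1·-240 + 0·108 + -3·-79 + -2·58 = 361
  a_13 = -1·361 + 0·-240 + -3·108 + -2·-79 = -527
  a_14 = -1·-527 + 0·361 + -3·-240 + -2·108 = 1031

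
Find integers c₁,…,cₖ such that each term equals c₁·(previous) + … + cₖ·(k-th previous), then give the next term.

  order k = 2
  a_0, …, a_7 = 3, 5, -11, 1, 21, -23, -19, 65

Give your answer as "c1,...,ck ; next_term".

-1,-2 ; -27

  a_2 = -1·5 + -2·3 = -11
  a_3 = -1·-11 + -2·5 = 1
  a_4 = -1·1 + -2·-11 = 21
  a_5 = -1·21 + -2·1 = -23
  a_6 = -1·-23 + -2·21 = -19
  a_7 = -1·-19 + -2·-23 = 65
  a_8 = -1·65 + -2·-19 = -27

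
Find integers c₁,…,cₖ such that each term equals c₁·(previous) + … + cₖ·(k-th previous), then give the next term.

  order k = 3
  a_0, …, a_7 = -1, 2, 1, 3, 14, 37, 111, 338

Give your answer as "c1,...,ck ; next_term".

2,2,3 ; 1009

  a_3 = 2·1 + 2·2 + 3·-1 = 3
  a_4 = 2·3 + 2·1 + 3·2 = 14
  a_5 = 2·14 + 2·3 + 3·1 = 37
  a_6 = 2·37 + 2·14 + 3·3 = 111
  a_7 = 2·111 + 2·37 + 3·14 = 338
  a_8 = 2·338 + 2·111 + 3·37 = 1009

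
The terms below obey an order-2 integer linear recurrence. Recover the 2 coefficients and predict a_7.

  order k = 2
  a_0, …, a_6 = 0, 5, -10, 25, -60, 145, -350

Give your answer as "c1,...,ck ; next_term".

-2,1 ; 845

  a_2 = -2·5 + 1·0 = -10
  a_3 = -2·-10 + 1·5 = 25
  a_4 = -2·25 + 1·-10 = -60
  a_5 = -2·-60 + 1·25 = 145
  a_6 = -2·145 + 1·-60 = -350
  a_7 = -2·-350 + 1·145 = 845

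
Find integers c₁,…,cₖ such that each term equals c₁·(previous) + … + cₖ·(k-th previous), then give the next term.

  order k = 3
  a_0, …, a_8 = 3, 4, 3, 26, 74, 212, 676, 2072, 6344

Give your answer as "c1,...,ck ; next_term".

2,2,4 ; 19536

  a_3 = 2·3 + 2·4 + 4·3 = 26
  a_4 = 2·26 + 2·3 + 4·4 = 74
  a_5 = 2·74 + 2·26 + 4·3 = 212
  a_6 = 2·212 + 2·74 + 4·26 = 676
  a_7 = 2·676 + 2·212 + 4·74 = 2072
  a_8 = 2·2072 + 2·676 + 4·212 = 6344
  a_9 = 2·6344 + 2·2072 + 4·676 = 19536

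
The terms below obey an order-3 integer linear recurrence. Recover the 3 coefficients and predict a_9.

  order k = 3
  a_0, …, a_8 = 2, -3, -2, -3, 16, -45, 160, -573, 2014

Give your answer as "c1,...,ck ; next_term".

  a_3 = -3·-2 + 1·-3 + -3·2 = -3
  a_4 = -3·-3 + 1·-2 + -3·-3 = 16
  a_5 = -3·16 + 1·-3 + -3·-2 = -45
  a_6 = -3·-45 + 1·16 + -3·-3 = 160
  a_7 = -3·160 + 1·-45 + -3·16 = -573
  a_8 = -3·-573 + 1·160 + -3·-45 = 2014
  a_9 = -3·2014 + 1·-573 + -3·160 = -7095

-3,1,-3 ; -7095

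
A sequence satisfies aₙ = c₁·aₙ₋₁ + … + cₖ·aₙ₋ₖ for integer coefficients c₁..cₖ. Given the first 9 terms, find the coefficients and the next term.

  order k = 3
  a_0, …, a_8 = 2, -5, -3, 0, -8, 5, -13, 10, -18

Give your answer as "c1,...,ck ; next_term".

  a_3 = -1·-3 + 1·-5 + 1·2 = 0
  a_4 = -1·0 + 1·-3 + 1·-5 = -8
  a_5 = -1·-8 + 1·0 + 1·-3 = 5
  a_6 = -1·5 + 1·-8 + 1·0 = -13
  a_7 = -1·-13 + 1·5 + 1·-8 = 10
  a_8 = -1·10 + 1·-13 + 1·5 = -18
  a_9 = -1·-18 + 1·10 + 1·-13 = 15

-1,1,1 ; 15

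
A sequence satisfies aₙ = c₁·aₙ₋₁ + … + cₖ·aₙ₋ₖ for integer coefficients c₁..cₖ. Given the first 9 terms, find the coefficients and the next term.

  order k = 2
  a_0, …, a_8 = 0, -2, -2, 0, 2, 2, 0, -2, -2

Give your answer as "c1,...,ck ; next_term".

1,-1 ; 0

  a_2 = 1·-2 + -1·0 = -2
  a_3 = 1·-2 + -1·-2 = 0
  a_4 = 1·0 + -1·-2 = 2
  a_5 = 1·2 + -1·0 = 2
  a_6 = 1·2 + -1·2 = 0
  a_7 = 1·0 + -1·2 = -2
  a_8 = 1·-2 + -1·0 = -2
  a_9 = 1·-2 + -1·-2 = 0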